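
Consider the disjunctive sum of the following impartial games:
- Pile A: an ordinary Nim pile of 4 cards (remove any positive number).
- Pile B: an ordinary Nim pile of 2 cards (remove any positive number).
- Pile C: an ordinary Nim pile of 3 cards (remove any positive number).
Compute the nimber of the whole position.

5

Pile A is a plain Nim pile of size 4, so its Grundy value is 4.
Pile B is a plain Nim pile of size 2, so its Grundy value is 2.
Pile C is a plain Nim pile of size 3, so its Grundy value is 3.
The value of a disjunctive sum is the nim-sum of the parts.
Combined value = 4 XOR 2 XOR 3 = 5.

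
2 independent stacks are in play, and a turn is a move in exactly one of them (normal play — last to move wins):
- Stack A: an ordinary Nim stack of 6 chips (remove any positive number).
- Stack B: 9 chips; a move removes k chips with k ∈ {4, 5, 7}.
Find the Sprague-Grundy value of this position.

4

Stack A is a plain Nim stack of size 6, so its Grundy value is 6.
Build the Grundy sequence for stack B with g(k) = mex{g(k−s) : s ∈ {4, 5, 7}, s ≤ k}:
k:     0  1  2  3  4  5  6  7  8  9
g(k):  0  0  0  0  1  1  1  1  2  2
So g(9) = 2.
The value of a disjunctive sum is the nim-sum of the parts.
Combined value = 6 XOR 2 = 4.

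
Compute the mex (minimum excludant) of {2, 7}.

0 is not in the set, so the mex is 0.

0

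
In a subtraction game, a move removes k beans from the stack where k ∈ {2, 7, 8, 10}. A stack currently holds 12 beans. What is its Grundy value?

2

Compute g(0), g(1), … for moves {2, 7, 8, 10}:
k:     0  1  2  3  4  5  6  7  8  9 10 11 12
g(k):  0  0  1  1  0  0  1  1  2  2  3  3  2
So g(12) = 2.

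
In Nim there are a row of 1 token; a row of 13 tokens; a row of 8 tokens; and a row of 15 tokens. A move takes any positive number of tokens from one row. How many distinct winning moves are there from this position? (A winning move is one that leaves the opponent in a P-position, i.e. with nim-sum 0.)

3

Write each in binary and XOR column by column:
  0001  (1)
  1101  (13)
  1000  (8)
  1111  (15)
  ----
  1011  (11)
The overall nim-sum is X = 11. A row of size p has a winning move iff p XOR X < p (reduce it to p XOR X).
  1: 1 XOR 11 = 10 ≥ 1 — no move.
  13: 13 XOR 11 = 6 < 13 — winning move (to 6).
  8: 8 XOR 11 = 3 < 8 — winning move (to 3).
  15: 15 XOR 11 = 4 < 15 — winning move (to 4).
That gives 3 winning moves.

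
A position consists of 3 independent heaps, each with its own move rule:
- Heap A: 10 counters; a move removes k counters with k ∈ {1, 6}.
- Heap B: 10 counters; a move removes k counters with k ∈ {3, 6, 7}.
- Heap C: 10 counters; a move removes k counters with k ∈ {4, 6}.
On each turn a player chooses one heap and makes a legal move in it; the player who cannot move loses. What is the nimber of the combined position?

1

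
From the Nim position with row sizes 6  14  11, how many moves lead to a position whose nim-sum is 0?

Compute the nim-sum pairwise:
6 ⊕ 14 = 8
8 ⊕ 11 = 3
The overall nim-sum is X = 3. A row of size p has a winning move iff p XOR X < p (reduce it to p XOR X).
  6: 6 XOR 3 = 5 < 6 — winning move (to 5).
  14: 14 XOR 3 = 13 < 14 — winning move (to 13).
  11: 11 XOR 3 = 8 < 11 — winning move (to 8).
That gives 3 winning moves.

3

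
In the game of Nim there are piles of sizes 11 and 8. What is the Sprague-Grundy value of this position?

Compute the nim-sum pairwise:
11 XOR 8 = 3

3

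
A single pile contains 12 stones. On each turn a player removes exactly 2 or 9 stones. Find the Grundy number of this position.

Build the Grundy sequence with g(k) = mex{g(k−s) : s ∈ {2, 9}, s ≤ k}:
k:     0  1  2  3  4  5  6  7  8  9 10 11 12
g(k):  0  0  1  1  0  0  1  1  0  2  1  0  0
So g(12) = 0.

0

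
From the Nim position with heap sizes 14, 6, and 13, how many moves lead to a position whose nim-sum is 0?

Compute the nim-sum pairwise:
14 ^ 6 = 8
8 ^ 13 = 5
The overall nim-sum is X = 5. A heap of size p has a winning move iff p XOR X < p (reduce it to p XOR X).
  14: 14 XOR 5 = 11 < 14 — winning move (to 11).
  6: 6 XOR 5 = 3 < 6 — winning move (to 3).
  13: 13 XOR 5 = 8 < 13 — winning move (to 8).
That gives 3 winning moves.

3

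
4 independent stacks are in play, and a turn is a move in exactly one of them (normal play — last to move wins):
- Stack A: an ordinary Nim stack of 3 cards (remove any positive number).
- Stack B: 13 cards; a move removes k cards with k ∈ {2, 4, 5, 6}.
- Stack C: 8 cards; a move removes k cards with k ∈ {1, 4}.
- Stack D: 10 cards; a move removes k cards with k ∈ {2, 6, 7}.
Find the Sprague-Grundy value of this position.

Stack A is a plain Nim stack of size 3, so its Grundy value is 3.
Build the Grundy sequence for stack B with g(k) = mex{g(k−s) : s ∈ {2, 4, 5, 6}, s ≤ k}:
g(0) = mex{} = 0
g(1) = mex{} = 0
g(2) = mex{0} = 1
g(3) = mex{0} = 1
g(4) = mex{0,1} = 2
g(5) = mex{0,1} = 2
g(6) = mex{0,1,2} = 3
g(7) = mex{0,1,2} = 3
g(8) = mex{1,2,3} = 0
g(9) = mex{1,2,3} = 0
g(10) = mex{0,2,3} = 1
g(11) = mex{0,2,3} = 1
g(12) = mex{0,1,3} = 2
g(13) = mex{0,1,3} = 2
So g(13) = 2.
For stack C, compute g(0), g(1), … with moves {1, 4}:
k:     0  1  2  3  4  5  6  7  8
g(k):  0  1  0  1  2  0  1  0  1
So g(8) = 1.
Grundy values for stack D (subtraction set {2, 6, 7}):
g(0) = mex{} = 0
g(1) = mex{} = 0
g(2) = mex{0} = 1
g(3) = mex{0} = 1
g(4) = mex{1} = 0
g(5) = mex{1} = 0
g(6) = mex{0} = 1
g(7) = mex{0} = 1
g(8) = mex{0,1} = 2
g(9) = mex{1} = 0
g(10) = mex{0,1,2} = 3
So g(10) = 3.
The value of a disjunctive sum is the nim-sum of the parts.
Combined value = 3 ⊕ 2 ⊕ 1 ⊕ 3 = 3.

3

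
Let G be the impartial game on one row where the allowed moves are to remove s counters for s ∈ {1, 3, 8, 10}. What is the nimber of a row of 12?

1

Build the Grundy sequence with g(k) = mex{g(k−s) : s ∈ {1, 3, 8, 10}, s ≤ k}:
g(0) = mex{} = 0
g(1) = mex{0} = 1
g(2) = mex{1} = 0
g(3) = mex{0} = 1
g(4) = mex{1} = 0
g(5) = mex{0} = 1
g(6) = mex{1} = 0
g(7) = mex{0} = 1
g(8) = mex{0,1} = 2
g(9) = mex{0,1,2} = 3
g(10) = mex{0,1,3} = 2
g(11) = mex{1,2} = 0
g(12) = mex{0,3} = 1
So g(12) = 1.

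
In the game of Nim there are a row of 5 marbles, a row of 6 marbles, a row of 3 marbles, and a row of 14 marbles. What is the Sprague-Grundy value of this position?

14

Compute the nim-sum pairwise:
5 ⊕ 6 = 3
3 ⊕ 3 = 0
0 ⊕ 14 = 14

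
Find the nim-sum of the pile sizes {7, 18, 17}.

4

In binary:
  00111  (7)
  10010  (18)
  10001  (17)
  -----
  00100  (4)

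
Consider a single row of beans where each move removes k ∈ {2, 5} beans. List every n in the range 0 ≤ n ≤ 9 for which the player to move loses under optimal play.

0, 1, 4, 7, 8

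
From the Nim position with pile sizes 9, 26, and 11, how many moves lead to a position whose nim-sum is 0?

Nim-sum: 9 XOR 26 XOR 11 = 24.
The overall nim-sum is X = 24. A pile of size p has a winning move iff p XOR X < p (reduce it to p XOR X).
  9: 9 XOR 24 = 17 ≥ 9 — no move.
  26: 26 XOR 24 = 2 < 26 — winning move (to 2).
  11: 11 XOR 24 = 19 ≥ 11 — no move.
That gives 1 winning move.

1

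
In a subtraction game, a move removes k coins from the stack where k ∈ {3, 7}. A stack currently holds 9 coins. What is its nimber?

Compute g(0), g(1), … for moves {3, 7}:
k:     0  1  2  3  4  5  6  7  8  9
g(k):  0  0  0  1  1  1  0  2  2  1
So g(9) = 1.

1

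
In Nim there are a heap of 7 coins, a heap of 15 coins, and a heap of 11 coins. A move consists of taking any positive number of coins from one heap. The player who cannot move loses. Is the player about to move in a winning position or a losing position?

Winning position

Compute the nim-sum pairwise:
7 ⊕ 15 = 8
8 ⊕ 11 = 3
The nim-sum is 3 ≠ 0, so this is an N-position: the player to move can win.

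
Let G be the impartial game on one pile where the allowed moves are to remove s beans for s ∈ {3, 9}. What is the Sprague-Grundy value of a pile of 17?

1

Build the Grundy sequence with g(k) = mex{g(k−s) : s ∈ {3, 9}, s ≤ k}:
k:     0  1  2  3  4  5  6  7  8  9 10 11 12 13 14 15 16 17
g(k):  0  0  0  1  1  1  0  0  0  1  1  1  0  0  0  1  1  1
So g(17) = 1.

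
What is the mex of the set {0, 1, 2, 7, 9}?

The values 0, 1, 2 are all present; 3 is the first non-negative integer missing from the set.

3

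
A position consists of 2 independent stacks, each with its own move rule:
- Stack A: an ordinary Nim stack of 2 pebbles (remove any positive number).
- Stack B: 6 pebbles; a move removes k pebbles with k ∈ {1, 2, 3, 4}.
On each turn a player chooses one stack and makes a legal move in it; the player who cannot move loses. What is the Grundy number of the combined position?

3

Stack A is a plain Nim stack of size 2, so its Grundy value is 2.
Grundy values for stack B (subtraction set {1, 2, 3, 4}):
g(0) = mex{} = 0
g(1) = mex{0} = 1
g(2) = mex{0,1} = 2
g(3) = mex{0,1,2} = 3
g(4) = mex{0,1,2,3} = 4
g(5) = mex{1,2,3,4} = 0
g(6) = mex{0,2,3,4} = 1
So g(6) = 1.
By the Sprague-Grundy theorem, the Grundy value of a sum of independent games is the XOR of the component values.
Combined value = 2 ⊕ 1 = 3.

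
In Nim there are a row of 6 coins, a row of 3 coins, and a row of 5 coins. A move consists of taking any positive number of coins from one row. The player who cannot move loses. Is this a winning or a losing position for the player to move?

Losing position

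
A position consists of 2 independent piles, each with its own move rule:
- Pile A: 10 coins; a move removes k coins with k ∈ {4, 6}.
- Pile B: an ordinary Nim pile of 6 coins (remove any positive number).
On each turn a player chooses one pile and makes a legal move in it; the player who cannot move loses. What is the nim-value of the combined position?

6

For pile A, compute g(0), g(1), … with moves {4, 6}:
k:     0  1  2  3  4  5  6  7  8  9 10
g(k):  0  0  0  0  1  1  1  1  2  2  0
So g(10) = 0.
Pile B is a plain Nim pile of size 6, so its Grundy value is 6.
By the Sprague-Grundy theorem, the Grundy value of a sum of independent games is the XOR of the component values.
Combined value = 0 ⊕ 6 = 6.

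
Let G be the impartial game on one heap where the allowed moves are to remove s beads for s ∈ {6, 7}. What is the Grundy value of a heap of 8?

Compute g(0), g(1), … for moves {6, 7}:
k:     0  1  2  3  4  5  6  7  8
g(k):  0  0  0  0  0  0  1  1  1
So g(8) = 1.

1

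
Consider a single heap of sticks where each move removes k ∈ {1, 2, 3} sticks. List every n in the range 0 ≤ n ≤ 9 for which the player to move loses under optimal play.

0, 4, 8

Compute g(0), g(1), … for moves {1, 2, 3}:
k:     0  1  2  3  4  5  6  7  8  9
g(k):  0  1  2  3  0  1  2  3  0  1
The P-positions (g = 0) in 0..9 are 0, 4, 8.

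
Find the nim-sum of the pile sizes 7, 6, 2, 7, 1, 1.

4

Bitwise XOR of the heap sizes:
  111  (7)
  110  (6)
  010  (2)
  111  (7)
  001  (1)
  001  (1)
  ---
  100  (4)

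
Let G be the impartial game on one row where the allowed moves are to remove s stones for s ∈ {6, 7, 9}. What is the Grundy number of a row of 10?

Build the Grundy sequence with g(k) = mex{g(k−s) : s ∈ {6, 7, 9}, s ≤ k}:
k:     0  1  2  3  4  5  6  7  8  9 10
g(k):  0  0  0  0  0  0  1  1  1  1  1
So g(10) = 1.

1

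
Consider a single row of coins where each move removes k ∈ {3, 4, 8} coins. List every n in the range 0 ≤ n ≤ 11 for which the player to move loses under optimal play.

0, 1, 2, 7

Grundy values for subtraction set {3, 4, 8}:
g(0) = mex{} = 0
g(1) = mex{} = 0
g(2) = mex{} = 0
g(3) = mex{0} = 1
g(4) = mex{0} = 1
g(5) = mex{0} = 1
g(6) = mex{0,1} = 2
g(7) = mex{1} = 0
g(8) = mex{0,1} = 2
g(9) = mex{0,1,2} = 3
g(10) = mex{0,2} = 1
g(11) = mex{0,1,2} = 3
The P-positions (g = 0) in 0..11 are 0, 1, 2, 7.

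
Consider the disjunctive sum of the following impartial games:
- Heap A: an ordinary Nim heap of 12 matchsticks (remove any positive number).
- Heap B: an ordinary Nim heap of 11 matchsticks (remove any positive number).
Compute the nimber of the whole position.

7

Heap A is a plain Nim heap of size 12, so its Grundy value is 12.
Heap B is a plain Nim heap of size 11, so its Grundy value is 11.
By the Sprague-Grundy theorem, the Grundy value of a sum of independent games is the XOR of the component values.
Combined value = 12 ⊕ 11 = 7.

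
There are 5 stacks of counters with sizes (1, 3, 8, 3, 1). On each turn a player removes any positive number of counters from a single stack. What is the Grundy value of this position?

Write each in binary and XOR column by column:
  0001  (1)
  0011  (3)
  1000  (8)
  0011  (3)
  0001  (1)
  ----
  1000  (8)

8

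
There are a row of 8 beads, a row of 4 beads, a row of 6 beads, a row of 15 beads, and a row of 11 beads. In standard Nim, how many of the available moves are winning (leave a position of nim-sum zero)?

Write each in binary and XOR column by column:
  1000  (8)
  0100  (4)
  0110  (6)
  1111  (15)
  1011  (11)
  ----
  1110  (14)
The overall nim-sum is X = 14. A row of size p has a winning move iff p XOR X < p (reduce it to p XOR X).
  8: 8 XOR 14 = 6 < 8 — winning move (to 6).
  4: 4 XOR 14 = 10 ≥ 4 — no move.
  6: 6 XOR 14 = 8 ≥ 6 — no move.
  15: 15 XOR 14 = 1 < 15 — winning move (to 1).
  11: 11 XOR 14 = 5 < 11 — winning move (to 5).
That gives 3 winning moves.

3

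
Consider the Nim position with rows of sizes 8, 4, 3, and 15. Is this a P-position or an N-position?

In binary:
  1000  (8)
  0100  (4)
  0011  (3)
  1111  (15)
  ----
  0000  (0)
The nim-sum is 0, so this is a P-position: the player to move is in a losing position under optimal play.

P-position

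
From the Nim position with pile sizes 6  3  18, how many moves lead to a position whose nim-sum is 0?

Write each in binary and XOR column by column:
  00110  (6)
  00011  (3)
  10010  (18)
  -----
  10111  (23)
The overall nim-sum is X = 23. A pile of size p has a winning move iff p XOR X < p (reduce it to p XOR X).
  6: 6 XOR 23 = 17 ≥ 6 — no move.
  3: 3 XOR 23 = 20 ≥ 3 — no move.
  18: 18 XOR 23 = 5 < 18 — winning move (to 5).
That gives 1 winning move.

1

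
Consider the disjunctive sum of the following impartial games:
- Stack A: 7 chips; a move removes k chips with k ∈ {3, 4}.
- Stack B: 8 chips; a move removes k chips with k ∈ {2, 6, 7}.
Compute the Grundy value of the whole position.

For stack A, compute g(0), g(1), … with moves {3, 4}:
g(0) = mex{} = 0
g(1) = mex{} = 0
g(2) = mex{} = 0
g(3) = mex{0} = 1
g(4) = mex{0} = 1
g(5) = mex{0} = 1
g(6) = mex{0,1} = 2
g(7) = mex{1} = 0
So g(7) = 0.
Grundy values for stack B (subtraction set {2, 6, 7}):
k:     0  1  2  3  4  5  6  7  8
g(k):  0  0  1  1  0  0  1  1  2
So g(8) = 2.
The value of a disjunctive sum is the nim-sum of the parts.
Combined value = 0 XOR 2 = 2.

2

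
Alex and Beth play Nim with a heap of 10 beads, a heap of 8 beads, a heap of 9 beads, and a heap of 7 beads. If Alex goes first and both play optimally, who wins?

Alex wins

Nim-sum: 10 ^ 8 ^ 9 ^ 7 = 12.
The nim-sum is 12 ≠ 0, so this is an N-position: the player to move can win; Alex has a winning move.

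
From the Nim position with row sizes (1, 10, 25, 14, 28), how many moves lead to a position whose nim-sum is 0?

Write each in binary and XOR column by column:
  00001  (1)
  01010  (10)
  11001  (25)
  01110  (14)
  11100  (28)
  -----
  00000  (0)
The nim-sum is already 0, so every move leaves a nonzero nim-sum — there are no winning moves.

0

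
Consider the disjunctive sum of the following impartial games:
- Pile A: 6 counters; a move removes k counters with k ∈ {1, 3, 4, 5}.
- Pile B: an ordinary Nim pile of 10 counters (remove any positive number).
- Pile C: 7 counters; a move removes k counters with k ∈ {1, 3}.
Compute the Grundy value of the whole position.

9

Grundy values for pile A (subtraction set {1, 3, 4, 5}):
k:     0  1  2  3  4  5  6
g(k):  0  1  0  1  2  3  2
So g(6) = 2.
Pile B is a plain Nim pile of size 10, so its Grundy value is 10.
Grundy values for pile C (subtraction set {1, 3}):
k:     0  1  2  3  4  5  6  7
g(k):  0  1  0  1  0  1  0  1
So g(7) = 1.
The value of a disjunctive sum is the nim-sum of the parts.
Combined value = 2 ⊕ 10 ⊕ 1 = 9.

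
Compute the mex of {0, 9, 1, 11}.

2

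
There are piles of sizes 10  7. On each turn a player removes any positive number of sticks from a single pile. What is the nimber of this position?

Nim-sum: 10 ⊕ 7 = 13.

13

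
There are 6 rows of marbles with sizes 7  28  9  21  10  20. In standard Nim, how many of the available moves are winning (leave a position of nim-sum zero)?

Nim-sum: 7 XOR 28 XOR 9 XOR 21 XOR 10 XOR 20 = 25.
The overall nim-sum is X = 25. A row of size p has a winning move iff p XOR X < p (reduce it to p XOR X).
  7: 7 XOR 25 = 30 ≥ 7 — no move.
  28: 28 XOR 25 = 5 < 28 — winning move (to 5).
  9: 9 XOR 25 = 16 ≥ 9 — no move.
  21: 21 XOR 25 = 12 < 21 — winning move (to 12).
  10: 10 XOR 25 = 19 ≥ 10 — no move.
  20: 20 XOR 25 = 13 < 20 — winning move (to 13).
That gives 3 winning moves.

3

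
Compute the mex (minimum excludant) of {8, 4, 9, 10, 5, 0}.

1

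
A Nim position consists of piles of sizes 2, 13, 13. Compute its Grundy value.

2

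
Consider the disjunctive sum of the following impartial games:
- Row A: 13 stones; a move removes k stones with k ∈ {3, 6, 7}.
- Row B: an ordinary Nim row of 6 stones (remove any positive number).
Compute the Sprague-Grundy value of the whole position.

For row A, compute g(0), g(1), … with moves {3, 6, 7}:
k:     0  1  2  3  4  5  6  7  8  9 10 11 12 13
g(k):  0  0  0  1  1  1  2  2  2  3  0  0  0  1
So g(13) = 1.
Row B is a plain Nim row of size 6, so its Grundy value is 6.
The value of a disjunctive sum is the nim-sum of the parts.
Combined value = 1 ⊕ 6 = 7.

7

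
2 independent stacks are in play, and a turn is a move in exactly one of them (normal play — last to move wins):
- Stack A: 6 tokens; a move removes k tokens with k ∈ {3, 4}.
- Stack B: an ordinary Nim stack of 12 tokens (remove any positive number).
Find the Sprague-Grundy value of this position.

14

Grundy values for stack A (subtraction set {3, 4}):
k:     0  1  2  3  4  5  6
g(k):  0  0  0  1  1  1  2
So g(6) = 2.
Stack B is a plain Nim stack of size 12, so its Grundy value is 12.
By the Sprague-Grundy theorem, the Grundy value of a sum of independent games is the XOR of the component values.
Combined value = 2 XOR 12 = 14.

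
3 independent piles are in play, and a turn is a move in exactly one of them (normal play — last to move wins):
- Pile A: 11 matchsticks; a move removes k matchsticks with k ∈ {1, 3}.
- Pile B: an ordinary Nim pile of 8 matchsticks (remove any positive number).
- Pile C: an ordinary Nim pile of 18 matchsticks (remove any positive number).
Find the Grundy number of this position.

Grundy values for pile A (subtraction set {1, 3}):
g(0) = mex{} = 0
g(1) = mex{0} = 1
g(2) = mex{1} = 0
g(3) = mex{0} = 1
g(4) = mex{1} = 0
g(5) = mex{0} = 1
g(6) = mex{1} = 0
g(7) = mex{0} = 1
g(8) = mex{1} = 0
g(9) = mex{0} = 1
g(10) = mex{1} = 0
g(11) = mex{0} = 1
So g(11) = 1.
Pile B is a plain Nim pile of size 8, so its Grundy value is 8.
Pile C is a plain Nim pile of size 18, so its Grundy value is 18.
The value of a disjunctive sum is the nim-sum of the parts.
Combined value = 1 ⊕ 8 ⊕ 18 = 27.

27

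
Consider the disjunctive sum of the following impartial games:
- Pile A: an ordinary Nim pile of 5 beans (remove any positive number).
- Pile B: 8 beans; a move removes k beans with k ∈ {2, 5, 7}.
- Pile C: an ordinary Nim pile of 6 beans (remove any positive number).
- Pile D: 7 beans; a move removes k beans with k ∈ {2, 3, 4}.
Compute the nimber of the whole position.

Pile A is a plain Nim pile of size 5, so its Grundy value is 5.
Grundy values for pile B (subtraction set {2, 5, 7}):
k:     0  1  2  3  4  5  6  7  8
g(k):  0  0  1  1  0  2  1  3  2
So g(8) = 2.
Pile C is a plain Nim pile of size 6, so its Grundy value is 6.
Grundy values for pile D (subtraction set {2, 3, 4}):
k:     0  1  2  3  4  5  6  7
g(k):  0  0  1  1  2  2  0  0
So g(7) = 0.
By the Sprague-Grundy theorem, the Grundy value of a sum of independent games is the XOR of the component values.
Combined value = 5 ⊕ 2 ⊕ 6 ⊕ 0 = 1.

1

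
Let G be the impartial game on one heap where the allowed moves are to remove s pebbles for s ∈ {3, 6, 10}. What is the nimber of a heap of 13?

0

Compute g(0), g(1), … for moves {3, 6, 10}:
g(0) = mex{} = 0
g(1) = mex{} = 0
g(2) = mex{} = 0
g(3) = mex{0} = 1
g(4) = mex{0} = 1
g(5) = mex{0} = 1
g(6) = mex{0,1} = 2
g(7) = mex{0,1} = 2
g(8) = mex{0,1} = 2
g(9) = mex{1,2} = 0
g(10) = mex{0,1,2} = 3
g(11) = mex{0,1,2} = 3
g(12) = mex{0,2} = 1
g(13) = mex{1,2,3} = 0
So g(13) = 0.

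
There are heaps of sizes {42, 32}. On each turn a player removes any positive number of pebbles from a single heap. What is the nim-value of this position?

Nim-sum: 42 XOR 32 = 10.

10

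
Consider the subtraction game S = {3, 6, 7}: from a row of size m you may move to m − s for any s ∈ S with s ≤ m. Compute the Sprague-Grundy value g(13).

1

Grundy values for subtraction set {3, 6, 7}:
k:     0  1  2  3  4  5  6  7  8  9 10 11 12 13
g(k):  0  0  0  1  1  1  2  2  2  3  0  0  0  1
So g(13) = 1.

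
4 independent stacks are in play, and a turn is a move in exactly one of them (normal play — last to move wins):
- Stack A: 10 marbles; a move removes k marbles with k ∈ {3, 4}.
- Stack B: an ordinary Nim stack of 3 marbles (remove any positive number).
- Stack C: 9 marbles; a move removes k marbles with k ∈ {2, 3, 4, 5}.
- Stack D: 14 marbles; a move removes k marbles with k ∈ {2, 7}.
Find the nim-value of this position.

Grundy values for stack A (subtraction set {3, 4}):
g(0) = mex{} = 0
g(1) = mex{} = 0
g(2) = mex{} = 0
g(3) = mex{0} = 1
g(4) = mex{0} = 1
g(5) = mex{0} = 1
g(6) = mex{0,1} = 2
g(7) = mex{1} = 0
g(8) = mex{1} = 0
g(9) = mex{1,2} = 0
g(10) = mex{0,2} = 1
So g(10) = 1.
Stack B is a plain Nim stack of size 3, so its Grundy value is 3.
For stack C, compute g(0), g(1), … with moves {2, 3, 4, 5}:
g(0) = mex{} = 0
g(1) = mex{} = 0
g(2) = mex{0} = 1
g(3) = mex{0} = 1
g(4) = mex{0,1} = 2
g(5) = mex{0,1} = 2
g(6) = mex{0,1,2} = 3
g(7) = mex{1,2} = 0
g(8) = mex{1,2,3} = 0
g(9) = mex{0,2,3} = 1
So g(9) = 1.
Grundy values for stack D (subtraction set {2, 7}):
k:     0  1  2  3  4  5  6  7  8  9 10 11 12 13 14
g(k):  0  0  1  1  0  0  1  1  2  0  0  1  1  0  0
So g(14) = 0.
The value of a disjunctive sum is the nim-sum of the parts.
Combined value = 1 XOR 3 XOR 1 XOR 0 = 3.

3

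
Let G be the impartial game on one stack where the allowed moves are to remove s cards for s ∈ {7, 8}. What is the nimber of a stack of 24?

1

Build the Grundy sequence with g(k) = mex{g(k−s) : s ∈ {7, 8}, s ≤ k}:
k:     0  1  2  3  4  5  6  7  8  9 10 11 12 13 14 15 16 17 18 19 20 21 22 23 24
g(k):  0  0  0  0  0  0  0  1  1  1  1  1  1  1  2  0  0  0  0  0  0  0  1  1  1
So g(24) = 1.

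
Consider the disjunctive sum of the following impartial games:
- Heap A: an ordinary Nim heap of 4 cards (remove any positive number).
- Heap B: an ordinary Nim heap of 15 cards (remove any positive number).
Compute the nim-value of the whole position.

11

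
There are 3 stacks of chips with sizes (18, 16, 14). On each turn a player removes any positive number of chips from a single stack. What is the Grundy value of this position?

12

Nim-sum: 18 ^ 16 ^ 14 = 12.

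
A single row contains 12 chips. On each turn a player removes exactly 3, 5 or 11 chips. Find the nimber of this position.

1

Compute g(0), g(1), … for moves {3, 5, 11}:
g(0) = mex{} = 0
g(1) = mex{} = 0
g(2) = mex{} = 0
g(3) = mex{0} = 1
g(4) = mex{0} = 1
g(5) = mex{0} = 1
g(6) = mex{0,1} = 2
g(7) = mex{0,1} = 2
g(8) = mex{1} = 0
g(9) = mex{1,2} = 0
g(10) = mex{1,2} = 0
g(11) = mex{0,2} = 1
g(12) = mex{0,2} = 1
So g(12) = 1.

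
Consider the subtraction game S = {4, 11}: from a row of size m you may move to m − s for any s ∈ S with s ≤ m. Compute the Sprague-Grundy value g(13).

1

Compute g(0), g(1), … for moves {4, 11}:
k:     0  1  2  3  4  5  6  7  8  9 10 11 12 13
g(k):  0  0  0  0  1  1  1  1  0  0  0  2  1  1
So g(13) = 1.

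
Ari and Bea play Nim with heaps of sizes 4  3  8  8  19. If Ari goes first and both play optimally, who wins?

Ari wins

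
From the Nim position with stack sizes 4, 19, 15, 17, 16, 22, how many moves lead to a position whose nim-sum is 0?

1

Compute the nim-sum pairwise:
4 XOR 19 = 23
23 XOR 15 = 24
24 XOR 17 = 9
9 XOR 16 = 25
25 XOR 22 = 15
The overall nim-sum is X = 15. A stack of size p has a winning move iff p XOR X < p (reduce it to p XOR X).
  4: 4 XOR 15 = 11 ≥ 4 — no move.
  19: 19 XOR 15 = 28 ≥ 19 — no move.
  15: 15 XOR 15 = 0 < 15 — winning move (to 0).
  17: 17 XOR 15 = 30 ≥ 17 — no move.
  16: 16 XOR 15 = 31 ≥ 16 — no move.
  22: 22 XOR 15 = 25 ≥ 22 — no move.
That gives 1 winning move.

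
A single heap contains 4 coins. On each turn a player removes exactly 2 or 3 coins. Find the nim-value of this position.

2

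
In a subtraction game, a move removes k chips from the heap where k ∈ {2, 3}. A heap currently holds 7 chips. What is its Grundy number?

1

Grundy values for subtraction set {2, 3}:
g(0) = mex{} = 0
g(1) = mex{} = 0
g(2) = mex{0} = 1
g(3) = mex{0} = 1
g(4) = mex{0,1} = 2
g(5) = mex{1} = 0
g(6) = mex{1,2} = 0
g(7) = mex{0,2} = 1
So g(7) = 1.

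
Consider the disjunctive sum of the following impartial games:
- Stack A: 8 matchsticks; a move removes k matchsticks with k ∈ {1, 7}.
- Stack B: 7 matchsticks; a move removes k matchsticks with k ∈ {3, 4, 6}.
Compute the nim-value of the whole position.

2

Grundy values for stack A (subtraction set {1, 7}):
k:     0  1  2  3  4  5  6  7  8
g(k):  0  1  0  1  0  1  0  1  0
So g(8) = 0.
Build the Grundy sequence for stack B with g(k) = mex{g(k−s) : s ∈ {3, 4, 6}, s ≤ k}:
k:     0  1  2  3  4  5  6  7
g(k):  0  0  0  1  1  1  2  2
So g(7) = 2.
The value of a disjunctive sum is the nim-sum of the parts.
Combined value = 0 ⊕ 2 = 2.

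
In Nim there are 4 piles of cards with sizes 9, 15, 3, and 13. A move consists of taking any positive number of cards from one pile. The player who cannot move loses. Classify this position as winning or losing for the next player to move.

Nim-sum: 9 ⊕ 15 ⊕ 3 ⊕ 13 = 8.
The nim-sum is 8 ≠ 0, so this is an N-position: the player to move can win.

Winning position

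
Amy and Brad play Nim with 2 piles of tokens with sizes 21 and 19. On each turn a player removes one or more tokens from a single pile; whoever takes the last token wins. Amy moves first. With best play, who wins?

Amy wins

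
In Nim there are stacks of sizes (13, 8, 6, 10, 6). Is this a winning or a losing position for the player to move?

Winning position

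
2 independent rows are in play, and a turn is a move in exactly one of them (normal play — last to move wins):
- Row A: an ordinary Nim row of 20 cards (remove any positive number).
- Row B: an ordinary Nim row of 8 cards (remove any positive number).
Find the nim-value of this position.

28

Row A is a plain Nim row of size 20, so its Grundy value is 20.
Row B is a plain Nim row of size 8, so its Grundy value is 8.
By the Sprague-Grundy theorem, the Grundy value of a sum of independent games is the XOR of the component values.
Combined value = 20 ⊕ 8 = 28.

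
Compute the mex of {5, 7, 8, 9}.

0 is not in the set, so the mex is 0.

0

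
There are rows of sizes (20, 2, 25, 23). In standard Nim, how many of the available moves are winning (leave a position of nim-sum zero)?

3

Nim-sum: 20 ^ 2 ^ 25 ^ 23 = 24.
The overall nim-sum is X = 24. A row of size p has a winning move iff p XOR X < p (reduce it to p XOR X).
  20: 20 XOR 24 = 12 < 20 — winning move (to 12).
  2: 2 XOR 24 = 26 ≥ 2 — no move.
  25: 25 XOR 24 = 1 < 25 — winning move (to 1).
  23: 23 XOR 24 = 15 < 23 — winning move (to 15).
That gives 3 winning moves.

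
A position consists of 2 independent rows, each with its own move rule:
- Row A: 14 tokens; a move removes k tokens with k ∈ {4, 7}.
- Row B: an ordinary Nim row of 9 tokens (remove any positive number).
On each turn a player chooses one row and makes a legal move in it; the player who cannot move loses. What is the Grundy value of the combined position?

Grundy values for row A (subtraction set {4, 7}):
k:     0  1  2  3  4  5  6  7  8  9 10 11 12 13 14
g(k):  0  0  0  0  1  1  1  1  2  2  2  0  0  0  0
So g(14) = 0.
Row B is a plain Nim row of size 9, so its Grundy value is 9.
By the Sprague-Grundy theorem, the Grundy value of a sum of independent games is the XOR of the component values.
Combined value = 0 XOR 9 = 9.

9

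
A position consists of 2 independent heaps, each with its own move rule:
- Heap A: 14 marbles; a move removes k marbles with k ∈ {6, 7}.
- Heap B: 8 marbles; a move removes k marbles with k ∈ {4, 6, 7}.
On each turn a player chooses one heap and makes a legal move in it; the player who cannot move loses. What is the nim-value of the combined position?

2

For heap A, compute g(0), g(1), … with moves {6, 7}:
g(0) = mex{} = 0
g(1) = mex{} = 0
g(2) = mex{} = 0
g(3) = mex{} = 0
g(4) = mex{} = 0
g(5) = mex{} = 0
g(6) = mex{0} = 1
g(7) = mex{0} = 1
g(8) = mex{0} = 1
g(9) = mex{0} = 1
g(10) = mex{0} = 1
g(11) = mex{0} = 1
g(12) = mex{0,1} = 2
g(13) = mex{1} = 0
g(14) = mex{1} = 0
So g(14) = 0.
For heap B, compute g(0), g(1), … with moves {4, 6, 7}:
k:     0  1  2  3  4  5  6  7  8
g(k):  0  0  0  0  1  1  1  1  2
So g(8) = 2.
The value of a disjunctive sum is the nim-sum of the parts.
Combined value = 0 ⊕ 2 = 2.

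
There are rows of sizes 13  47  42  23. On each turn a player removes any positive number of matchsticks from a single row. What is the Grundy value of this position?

31

Nim-sum: 13 XOR 47 XOR 42 XOR 23 = 31.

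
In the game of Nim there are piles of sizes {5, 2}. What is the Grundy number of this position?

Nim-sum: 5 ^ 2 = 7.

7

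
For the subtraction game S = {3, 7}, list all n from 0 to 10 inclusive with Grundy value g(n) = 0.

0, 1, 2, 6, 10

Grundy values for subtraction set {3, 7}:
g(0) = mex{} = 0
g(1) = mex{} = 0
g(2) = mex{} = 0
g(3) = mex{0} = 1
g(4) = mex{0} = 1
g(5) = mex{0} = 1
g(6) = mex{1} = 0
g(7) = mex{0,1} = 2
g(8) = mex{0,1} = 2
g(9) = mex{0} = 1
g(10) = mex{1,2} = 0
The P-positions (g = 0) in 0..10 are 0, 1, 2, 6, 10.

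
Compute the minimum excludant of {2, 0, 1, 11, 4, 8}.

3

The values 0, 1, 2 are all present; 3 is the first non-negative integer missing from the set.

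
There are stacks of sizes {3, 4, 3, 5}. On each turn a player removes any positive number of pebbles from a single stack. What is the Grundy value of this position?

Nim-sum: 3 ⊕ 4 ⊕ 3 ⊕ 5 = 1.

1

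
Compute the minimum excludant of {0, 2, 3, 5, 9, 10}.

0 is in the set but 1 is not, so the mex is 1.

1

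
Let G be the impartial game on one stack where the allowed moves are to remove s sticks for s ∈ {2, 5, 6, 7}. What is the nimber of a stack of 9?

Compute g(0), g(1), … for moves {2, 5, 6, 7}:
g(0) = mex{} = 0
g(1) = mex{} = 0
g(2) = mex{0} = 1
g(3) = mex{0} = 1
g(4) = mex{1} = 0
g(5) = mex{0,1} = 2
g(6) = mex{0} = 1
g(7) = mex{0,1,2} = 3
g(8) = mex{0,1} = 2
g(9) = mex{0,1,3} = 2
So g(9) = 2.

2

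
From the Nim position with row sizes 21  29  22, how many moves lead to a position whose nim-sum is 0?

3

Compute the nim-sum pairwise:
21 ^ 29 = 8
8 ^ 22 = 30
The overall nim-sum is X = 30. A row of size p has a winning move iff p XOR X < p (reduce it to p XOR X).
  21: 21 XOR 30 = 11 < 21 — winning move (to 11).
  29: 29 XOR 30 = 3 < 29 — winning move (to 3).
  22: 22 XOR 30 = 8 < 22 — winning move (to 8).
That gives 3 winning moves.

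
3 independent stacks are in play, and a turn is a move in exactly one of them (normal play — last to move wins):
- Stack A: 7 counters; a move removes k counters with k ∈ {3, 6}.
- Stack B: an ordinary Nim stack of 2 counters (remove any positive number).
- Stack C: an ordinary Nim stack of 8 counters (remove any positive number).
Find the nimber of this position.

8

Build the Grundy sequence for stack A with g(k) = mex{g(k−s) : s ∈ {3, 6}, s ≤ k}:
k:     0  1  2  3  4  5  6  7
g(k):  0  0  0  1  1  1  2  2
So g(7) = 2.
Stack B is a plain Nim stack of size 2, so its Grundy value is 2.
Stack C is a plain Nim stack of size 8, so its Grundy value is 8.
By the Sprague-Grundy theorem, the Grundy value of a sum of independent games is the XOR of the component values.
Combined value = 2 XOR 2 XOR 8 = 8.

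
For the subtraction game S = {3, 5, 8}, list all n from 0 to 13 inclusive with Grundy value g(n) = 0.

0, 1, 2, 11, 12, 13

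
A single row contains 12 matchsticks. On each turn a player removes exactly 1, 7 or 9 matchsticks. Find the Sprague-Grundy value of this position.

0

Build the Grundy sequence with g(k) = mex{g(k−s) : s ∈ {1, 7, 9}, s ≤ k}:
k:     0  1  2  3  4  5  6  7  8  9 10 11 12
g(k):  0  1  0  1  0  1  0  1  0  1  0  1  0
So g(12) = 0.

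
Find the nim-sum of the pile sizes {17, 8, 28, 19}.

22

Write each in binary and XOR column by column:
  10001  (17)
  01000  (8)
  11100  (28)
  10011  (19)
  -----
  10110  (22)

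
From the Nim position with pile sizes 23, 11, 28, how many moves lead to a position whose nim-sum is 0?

0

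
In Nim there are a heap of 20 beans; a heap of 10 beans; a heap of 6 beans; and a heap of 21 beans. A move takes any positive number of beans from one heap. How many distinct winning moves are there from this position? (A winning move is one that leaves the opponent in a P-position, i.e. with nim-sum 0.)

1

Nim-sum: 20 ^ 10 ^ 6 ^ 21 = 13.
The overall nim-sum is X = 13. A heap of size p has a winning move iff p XOR X < p (reduce it to p XOR X).
  20: 20 XOR 13 = 25 ≥ 20 — no move.
  10: 10 XOR 13 = 7 < 10 — winning move (to 7).
  6: 6 XOR 13 = 11 ≥ 6 — no move.
  21: 21 XOR 13 = 24 ≥ 21 — no move.
That gives 1 winning move.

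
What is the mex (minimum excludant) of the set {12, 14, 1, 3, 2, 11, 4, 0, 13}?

5

The values 0, 1, 2, 3, 4 are all present; 5 is the first non-negative integer missing from the set.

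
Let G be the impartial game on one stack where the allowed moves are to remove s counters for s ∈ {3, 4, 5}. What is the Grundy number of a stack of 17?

0

Build the Grundy sequence with g(k) = mex{g(k−s) : s ∈ {3, 4, 5}, s ≤ k}:
k:     0  1  2  3  4  5  6  7  8  9 10 11 12 13 14 15 16 17
g(k):  0  0  0  1  1  1  2  2  0  0  0  1  1  1  2  2  0  0
So g(17) = 0.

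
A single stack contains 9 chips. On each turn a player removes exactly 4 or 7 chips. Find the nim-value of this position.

Compute g(0), g(1), … for moves {4, 7}:
g(0) = mex{} = 0
g(1) = mex{} = 0
g(2) = mex{} = 0
g(3) = mex{} = 0
g(4) = mex{0} = 1
g(5) = mex{0} = 1
g(6) = mex{0} = 1
g(7) = mex{0} = 1
g(8) = mex{0,1} = 2
g(9) = mex{0,1} = 2
So g(9) = 2.

2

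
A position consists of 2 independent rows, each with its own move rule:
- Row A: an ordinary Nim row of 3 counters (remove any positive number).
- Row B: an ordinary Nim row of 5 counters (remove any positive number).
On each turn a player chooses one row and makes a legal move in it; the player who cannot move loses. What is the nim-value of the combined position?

6

Row A is a plain Nim row of size 3, so its Grundy value is 3.
Row B is a plain Nim row of size 5, so its Grundy value is 5.
By the Sprague-Grundy theorem, the Grundy value of a sum of independent games is the XOR of the component values.
Combined value = 3 ⊕ 5 = 6.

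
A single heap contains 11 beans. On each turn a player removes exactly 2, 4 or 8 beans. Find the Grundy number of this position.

2

Build the Grundy sequence with g(k) = mex{g(k−s) : s ∈ {2, 4, 8}, s ≤ k}:
g(0) = mex{} = 0
g(1) = mex{} = 0
g(2) = mex{0} = 1
g(3) = mex{0} = 1
g(4) = mex{0,1} = 2
g(5) = mex{0,1} = 2
g(6) = mex{1,2} = 0
g(7) = mex{1,2} = 0
g(8) = mex{0,2} = 1
g(9) = mex{0,2} = 1
g(10) = mex{0,1} = 2
g(11) = mex{0,1} = 2
So g(11) = 2.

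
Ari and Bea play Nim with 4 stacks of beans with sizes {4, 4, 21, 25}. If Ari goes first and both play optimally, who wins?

Ari wins

Nim-sum: 4 ⊕ 4 ⊕ 21 ⊕ 25 = 12.
The nim-sum is 12 ≠ 0, so this is an N-position: the player to move can win; Ari has a winning move.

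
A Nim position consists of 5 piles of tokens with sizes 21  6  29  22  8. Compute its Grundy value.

16

In binary:
  10101  (21)
  00110  (6)
  11101  (29)
  10110  (22)
  01000  (8)
  -----
  10000  (16)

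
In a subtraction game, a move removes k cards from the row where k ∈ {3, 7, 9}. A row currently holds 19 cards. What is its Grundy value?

Grundy values for subtraction set {3, 7, 9}:
k:     0  1  2  3  4  5  6  7  8  9 10 11 12 13 14 15 16 17 18 19
g(k):  0  0  0  1  1  1  0  2  2  1  3  3  0  2  0  1  0  1  0  1
So g(19) = 1.

1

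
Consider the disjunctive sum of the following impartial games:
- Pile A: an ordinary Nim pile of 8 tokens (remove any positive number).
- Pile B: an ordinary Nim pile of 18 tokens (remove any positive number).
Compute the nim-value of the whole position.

Pile A is a plain Nim pile of size 8, so its Grundy value is 8.
Pile B is a plain Nim pile of size 18, so its Grundy value is 18.
By the Sprague-Grundy theorem, the Grundy value of a sum of independent games is the XOR of the component values.
Combined value = 8 XOR 18 = 26.

26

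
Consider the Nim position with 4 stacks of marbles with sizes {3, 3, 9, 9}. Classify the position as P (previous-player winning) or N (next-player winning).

In binary:
  0011  (3)
  0011  (3)
  1001  (9)
  1001  (9)
  ----
  0000  (0)
The nim-sum is 0, so this is a P-position: the player to move is in a losing position under optimal play.

P-position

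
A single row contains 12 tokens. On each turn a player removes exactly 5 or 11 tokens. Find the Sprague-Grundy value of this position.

2

Compute g(0), g(1), … for moves {5, 11}:
k:     0  1  2  3  4  5  6  7  8  9 10 11 12
g(k):  0  0  0  0  0  1  1  1  1  1  0  2  2
So g(12) = 2.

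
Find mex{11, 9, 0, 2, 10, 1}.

The values 0, 1, 2 are all present; 3 is the first non-negative integer missing from the set.

3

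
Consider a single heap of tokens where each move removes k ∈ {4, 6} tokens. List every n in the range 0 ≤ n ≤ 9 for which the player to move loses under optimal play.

0, 1, 2, 3

Build the Grundy sequence with g(k) = mex{g(k−s) : s ∈ {4, 6}, s ≤ k}:
k:     0  1  2  3  4  5  6  7  8  9
g(k):  0  0  0  0  1  1  1  1  2  2
The P-positions (g = 0) in 0..9 are 0, 1, 2, 3.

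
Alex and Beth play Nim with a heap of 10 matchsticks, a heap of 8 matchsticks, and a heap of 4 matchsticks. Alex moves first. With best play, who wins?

Alex wins

In binary:
  1010  (10)
  1000  (8)
  0100  (4)
  ----
  0110  (6)
The nim-sum is 6 ≠ 0, so this is an N-position: the player to move can win; Alex has a winning move.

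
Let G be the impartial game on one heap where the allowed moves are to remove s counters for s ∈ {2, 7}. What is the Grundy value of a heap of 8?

Grundy values for subtraction set {2, 7}:
k:     0  1  2  3  4  5  6  7  8
g(k):  0  0  1  1  0  0  1  1  2
So g(8) = 2.

2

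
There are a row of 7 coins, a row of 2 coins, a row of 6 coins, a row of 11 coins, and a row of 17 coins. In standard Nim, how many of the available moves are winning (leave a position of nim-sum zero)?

Nim-sum: 7 ^ 2 ^ 6 ^ 11 ^ 17 = 25.
The overall nim-sum is X = 25. A row of size p has a winning move iff p XOR X < p (reduce it to p XOR X).
  7: 7 XOR 25 = 30 ≥ 7 — no move.
  2: 2 XOR 25 = 27 ≥ 2 — no move.
  6: 6 XOR 25 = 31 ≥ 6 — no move.
  11: 11 XOR 25 = 18 ≥ 11 — no move.
  17: 17 XOR 25 = 8 < 17 — winning move (to 8).
That gives 1 winning move.

1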